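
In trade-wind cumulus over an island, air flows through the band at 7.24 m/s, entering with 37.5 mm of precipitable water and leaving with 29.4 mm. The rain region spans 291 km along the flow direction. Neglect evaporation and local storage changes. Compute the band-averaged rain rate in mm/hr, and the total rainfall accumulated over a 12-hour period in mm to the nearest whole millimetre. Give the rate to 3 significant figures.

R ≈ 0.725 mm/hr; total ≈ 9 mm

Column moisture flux per unit crosswind length is F = V × PW.
Inflow: F_in = 7.24 × 37.5 = 271.5 mm·m/s
Outflow: F_out = 7.24 × 29.4 = 212.856 mm·m/s
Steady-state rate R = (F_in − F_out)/L = (271.5 − 212.856) / 291000 m = 2.015e-04 mm/s.
R = 2.015e-04 × 3600 = 0.725 mm/hr.
Over 12 h: total = 0.725 × 12 = 8.7 ≈ 9 mm.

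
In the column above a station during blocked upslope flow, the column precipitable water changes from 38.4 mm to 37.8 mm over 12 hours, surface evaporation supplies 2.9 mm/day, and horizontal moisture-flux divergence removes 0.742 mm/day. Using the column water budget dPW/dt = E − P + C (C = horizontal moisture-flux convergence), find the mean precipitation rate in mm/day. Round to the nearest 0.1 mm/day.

P ≈ 3.4 mm/day

dPW/dt = (37.8 − 38.4) mm / (12/24 day) = -1.200 mm/day.
P = E + C − dPW/dt = 2.9 + (-0.742) − (-1.200) = 3.4 mm/day.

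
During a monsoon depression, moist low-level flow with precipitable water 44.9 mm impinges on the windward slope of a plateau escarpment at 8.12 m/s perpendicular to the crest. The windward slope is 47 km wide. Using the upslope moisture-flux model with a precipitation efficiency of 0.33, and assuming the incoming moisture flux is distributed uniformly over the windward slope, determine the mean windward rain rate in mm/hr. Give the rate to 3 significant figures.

R ≈ 9.22 mm/hr

Incoming column moisture flux per unit ridge length: F = V × PW = 8.12 × 44.9 = 364.588 mm·m/s.
Spread over the 47 km slope with efficiency ε = 0.33: R = ε·F/W = 0.33 × 364.588 / 47000 m = 2.560e-03 mm/s.
R = 2.560e-03 × 3600 = 9.22 mm/hr.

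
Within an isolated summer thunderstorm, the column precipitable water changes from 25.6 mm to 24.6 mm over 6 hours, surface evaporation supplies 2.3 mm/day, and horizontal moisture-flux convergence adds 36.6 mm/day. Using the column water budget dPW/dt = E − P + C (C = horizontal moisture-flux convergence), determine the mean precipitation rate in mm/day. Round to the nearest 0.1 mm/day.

P ≈ 42.9 mm/day

dPW/dt = (24.6 − 25.6) mm / (6/24 day) = -4.000 mm/day.
P = E + C − dPW/dt = 2.3 + (36.6) − (-4.000) = 42.9 mm/day.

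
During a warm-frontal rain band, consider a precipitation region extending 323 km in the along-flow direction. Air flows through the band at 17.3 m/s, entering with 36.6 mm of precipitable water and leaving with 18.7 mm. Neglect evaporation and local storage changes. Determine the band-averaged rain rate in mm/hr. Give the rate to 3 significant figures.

R ≈ 3.45 mm/hr

Column moisture flux per unit crosswind length is F = V × PW.
Inflow: F_in = 17.3 × 36.6 = 633.18 mm·m/s
Outflow: F_out = 17.3 × 18.7 = 323.51 mm·m/s
Steady-state rate R = (F_in − F_out)/L = (633.18 − 323.51) / 323000 m = 9.587e-04 mm/s.
R = 9.587e-04 × 3600 = 3.45 mm/hr.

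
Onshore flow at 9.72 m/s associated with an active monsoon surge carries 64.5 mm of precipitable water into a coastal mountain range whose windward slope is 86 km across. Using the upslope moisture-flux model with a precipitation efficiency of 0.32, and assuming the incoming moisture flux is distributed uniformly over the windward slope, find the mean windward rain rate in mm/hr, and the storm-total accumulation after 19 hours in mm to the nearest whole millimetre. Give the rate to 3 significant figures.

Incoming column moisture flux per unit ridge length: F = V × PW = 9.72 × 64.5 = 626.94 mm·m/s.
Spread over the 86 km slope with efficiency ε = 0.32: R = ε·F/W = 0.32 × 626.94 / 86000 m = 2.333e-03 mm/s.
R = 2.333e-03 × 3600 = 8.40 mm/hr.
Over 19 h: total = 8.40 × 19 = 159.6 ≈ 160 mm.

R ≈ 8.40 mm/hr; total ≈ 160 mm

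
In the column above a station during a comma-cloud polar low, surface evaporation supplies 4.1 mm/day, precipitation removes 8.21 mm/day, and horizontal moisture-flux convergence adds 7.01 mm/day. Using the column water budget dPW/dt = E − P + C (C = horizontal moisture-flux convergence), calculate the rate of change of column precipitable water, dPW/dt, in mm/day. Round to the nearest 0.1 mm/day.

dPW/dt ≈ 2.9 mm/day

dPW/dt = E − P + C = 4.1 − 8.21 + (7.01) = 2.9 mm/day.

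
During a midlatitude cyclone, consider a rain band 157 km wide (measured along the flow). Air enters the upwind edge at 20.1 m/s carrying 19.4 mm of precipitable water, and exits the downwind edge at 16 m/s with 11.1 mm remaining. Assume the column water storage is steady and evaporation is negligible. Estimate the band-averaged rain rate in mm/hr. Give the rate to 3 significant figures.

Column moisture flux per unit crosswind length is F = V × PW.
Inflow: F_in = 20.1 × 19.4 = 389.94 mm·m/s
Outflow: F_out = 16 × 11.1 = 177.6 mm·m/s
Steady-state rate R = (F_in − F_out)/L = (389.94 − 177.6) / 157000 m = 1.352e-03 mm/s.
R = 1.352e-03 × 3600 = 4.87 mm/hr.

R ≈ 4.87 mm/hr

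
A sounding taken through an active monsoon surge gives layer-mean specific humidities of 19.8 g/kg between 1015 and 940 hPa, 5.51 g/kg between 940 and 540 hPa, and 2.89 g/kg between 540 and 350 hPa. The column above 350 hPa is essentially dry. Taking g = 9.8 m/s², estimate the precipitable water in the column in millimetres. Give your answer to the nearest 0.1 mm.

Precipitable water is the column-integrated vapour mass per unit area: PW = (1/g) Σ q̄ Δp, with q in kg/kg and Δp in Pa (1 kg/m² of water = 1 mm).
Layer 1015–940 hPa: Δp = 75 hPa = 7500 Pa, q̄ = 0.0198 kg/kg → 0.0198 × 7500 / 9.8 = 15.15 mm
Layer 940–540 hPa: Δp = 400 hPa = 40000 Pa, q̄ = 0.00551 kg/kg → 0.00551 × 40000 / 9.8 = 22.49 mm
Layer 540–350 hPa: Δp = 190 hPa = 19000 Pa, q̄ = 0.00289 kg/kg → 0.00289 × 19000 / 9.8 = 5.60 mm
PW = 15.15 + 22.49 + 5.60 = 43.24 ≈ 43.2 mm.

PW ≈ 43.2 mm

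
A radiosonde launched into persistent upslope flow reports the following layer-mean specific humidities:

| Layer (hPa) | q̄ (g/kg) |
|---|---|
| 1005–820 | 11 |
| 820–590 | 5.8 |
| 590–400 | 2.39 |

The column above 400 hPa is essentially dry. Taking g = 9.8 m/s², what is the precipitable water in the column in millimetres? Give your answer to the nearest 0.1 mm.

PW ≈ 39.0 mm

Precipitable water is the column-integrated vapour mass per unit area: PW = (1/g) Σ q̄ Δp, with q in kg/kg and Δp in Pa (1 kg/m² of water = 1 mm).
Layer 1005–820 hPa: Δp = 185 hPa = 18500 Pa, q̄ = 0.011 kg/kg → 0.011 × 18500 / 9.8 = 20.77 mm
Layer 820–590 hPa: Δp = 230 hPa = 23000 Pa, q̄ = 0.0058 kg/kg → 0.0058 × 23000 / 9.8 = 13.61 mm
Layer 590–400 hPa: Δp = 190 hPa = 19000 Pa, q̄ = 0.00239 kg/kg → 0.00239 × 19000 / 9.8 = 4.63 mm
PW = 20.77 + 13.61 + 4.63 = 39.01 ≈ 39.0 mm.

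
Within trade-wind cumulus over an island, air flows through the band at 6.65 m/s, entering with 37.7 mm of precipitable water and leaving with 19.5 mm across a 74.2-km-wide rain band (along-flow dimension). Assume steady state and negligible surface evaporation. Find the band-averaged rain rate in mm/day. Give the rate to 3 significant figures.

Column moisture flux per unit crosswind length is F = V × PW.
Inflow: F_in = 6.65 × 37.7 = 250.705 mm·m/s
Outflow: F_out = 6.65 × 19.5 = 129.675 mm·m/s
Steady-state rate R = (F_in − F_out)/L = (250.705 − 129.675) / 74200 m = 1.631e-03 mm/s.
R = 1.631e-03 × 3600 × 24 = 141 mm/day.

R ≈ 141 mm/day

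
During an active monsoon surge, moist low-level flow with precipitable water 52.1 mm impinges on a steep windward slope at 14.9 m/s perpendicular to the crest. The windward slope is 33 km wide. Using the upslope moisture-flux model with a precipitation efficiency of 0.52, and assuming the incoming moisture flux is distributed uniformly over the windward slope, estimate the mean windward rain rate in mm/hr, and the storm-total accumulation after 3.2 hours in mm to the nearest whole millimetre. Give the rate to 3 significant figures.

R ≈ 44.0 mm/hr; total ≈ 141 mm

Incoming column moisture flux per unit ridge length: F = V × PW = 14.9 × 52.1 = 776.29 mm·m/s.
Spread over the 33 km slope with efficiency ε = 0.52: R = ε·F/W = 0.52 × 776.29 / 33000 m = 1.223e-02 mm/s.
R = 1.223e-02 × 3600 = 44.0 mm/hr.
Over 3.2 h: total = 44.0 × 3.2 = 140.8 ≈ 141 mm.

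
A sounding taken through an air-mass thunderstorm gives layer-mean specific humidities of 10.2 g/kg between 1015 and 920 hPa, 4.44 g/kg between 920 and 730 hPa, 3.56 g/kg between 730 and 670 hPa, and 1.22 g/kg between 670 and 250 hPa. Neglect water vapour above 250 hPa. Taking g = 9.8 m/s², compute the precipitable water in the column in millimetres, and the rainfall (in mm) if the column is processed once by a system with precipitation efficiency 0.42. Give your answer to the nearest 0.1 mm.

PW ≈ 25.9 mm; rainfall ≈ 10.9 mm

Precipitable water is the column-integrated vapour mass per unit area: PW = (1/g) Σ q̄ Δp, with q in kg/kg and Δp in Pa (1 kg/m² of water = 1 mm).
Layer 1015–920 hPa: Δp = 95 hPa = 9500 Pa, q̄ = 0.0102 kg/kg → 0.0102 × 9500 / 9.8 = 9.89 mm
Layer 920–730 hPa: Δp = 190 hPa = 19000 Pa, q̄ = 0.00444 kg/kg → 0.00444 × 19000 / 9.8 = 8.61 mm
Layer 730–670 hPa: Δp = 60 hPa = 6000 Pa, q̄ = 0.00356 kg/kg → 0.00356 × 6000 / 9.8 = 2.18 mm
Layer 670–250 hPa: Δp = 420 hPa = 42000 Pa, q̄ = 0.00122 kg/kg → 0.00122 × 42000 / 9.8 = 5.23 mm
PW = 9.89 + 8.61 + 2.18 + 5.23 = 25.91 ≈ 25.9 mm.
Rainfall = ε × PW = 0.42 × 25.9 = 10.9 mm.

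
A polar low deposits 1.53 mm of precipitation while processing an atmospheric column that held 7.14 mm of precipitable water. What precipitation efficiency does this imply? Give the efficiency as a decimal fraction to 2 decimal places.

ε = precipitation / PW = 1.53 / 7.14 = 0.21.

ε ≈ 0.21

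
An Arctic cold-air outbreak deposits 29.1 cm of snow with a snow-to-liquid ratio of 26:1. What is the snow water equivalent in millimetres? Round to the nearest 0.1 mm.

SWE = snow depth / ratio = 29.1 cm / 26 = 1.119 cm = 11.2 mm.

SWE ≈ 11.2 mm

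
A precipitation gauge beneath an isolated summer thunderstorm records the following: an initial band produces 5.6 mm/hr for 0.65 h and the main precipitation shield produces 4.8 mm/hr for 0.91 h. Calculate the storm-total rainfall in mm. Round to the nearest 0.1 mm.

total ≈ 8.0 mm

Total = Σ Rᵢ Δtᵢ = 5.6 × 0.65 + 4.8 × 0.91
      = 3.64 + 4.368 = 8.0 mm.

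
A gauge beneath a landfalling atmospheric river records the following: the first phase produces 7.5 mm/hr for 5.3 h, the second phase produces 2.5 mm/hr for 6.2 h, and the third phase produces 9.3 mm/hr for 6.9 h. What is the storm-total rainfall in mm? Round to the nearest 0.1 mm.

Total = Σ Rᵢ Δtᵢ = 7.5 × 5.3 + 2.5 × 6.2 + 9.3 × 6.9
      = 39.75 + 15.5 + 64.17 = 119.4 mm.

total ≈ 119.4 mm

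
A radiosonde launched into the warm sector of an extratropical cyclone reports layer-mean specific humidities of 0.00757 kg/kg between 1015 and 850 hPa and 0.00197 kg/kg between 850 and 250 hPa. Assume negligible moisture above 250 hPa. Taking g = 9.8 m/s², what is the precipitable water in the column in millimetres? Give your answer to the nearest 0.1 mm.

PW ≈ 24.8 mm

Precipitable water is the column-integrated vapour mass per unit area: PW = (1/g) Σ q̄ Δp, with q in kg/kg and Δp in Pa (1 kg/m² of water = 1 mm).
Layer 1015–850 hPa: Δp = 165 hPa = 16500 Pa, q̄ = 0.00757 kg/kg → 0.00757 × 16500 / 9.8 = 12.75 mm
Layer 850–250 hPa: Δp = 600 hPa = 60000 Pa, q̄ = 0.00197 kg/kg → 0.00197 × 60000 / 9.8 = 12.06 mm
PW = 12.75 + 12.06 = 24.81 ≈ 24.8 mm.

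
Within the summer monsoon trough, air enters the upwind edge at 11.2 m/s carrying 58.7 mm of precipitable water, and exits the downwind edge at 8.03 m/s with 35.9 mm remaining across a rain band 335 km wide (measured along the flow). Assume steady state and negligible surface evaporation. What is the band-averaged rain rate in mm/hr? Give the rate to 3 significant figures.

R ≈ 3.97 mm/hr

Column moisture flux per unit crosswind length is F = V × PW.
Inflow: F_in = 11.2 × 58.7 = 657.44 mm·m/s
Outflow: F_out = 8.03 × 35.9 = 288.277 mm·m/s
Steady-state rate R = (F_in − F_out)/L = (657.44 − 288.277) / 335000 m = 1.102e-03 mm/s.
R = 1.102e-03 × 3600 = 3.97 mm/hr.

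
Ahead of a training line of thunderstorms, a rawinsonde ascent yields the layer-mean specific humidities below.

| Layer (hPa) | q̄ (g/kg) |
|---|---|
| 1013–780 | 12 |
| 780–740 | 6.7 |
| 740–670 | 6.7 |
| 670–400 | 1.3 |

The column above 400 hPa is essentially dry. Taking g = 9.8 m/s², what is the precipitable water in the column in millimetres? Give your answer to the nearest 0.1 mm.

PW ≈ 39.6 mm

Precipitable water is the column-integrated vapour mass per unit area: PW = (1/g) Σ q̄ Δp, with q in kg/kg and Δp in Pa (1 kg/m² of water = 1 mm).
Layer 1013–780 hPa: Δp = 233 hPa = 23300 Pa, q̄ = 0.012 kg/kg → 0.012 × 23300 / 9.8 = 28.53 mm
Layer 780–740 hPa: Δp = 40 hPa = 4000 Pa, q̄ = 0.0067 kg/kg → 0.0067 × 4000 / 9.8 = 2.73 mm
Layer 740–670 hPa: Δp = 70 hPa = 7000 Pa, q̄ = 0.0067 kg/kg → 0.0067 × 7000 / 9.8 = 4.79 mm
Layer 670–400 hPa: Δp = 270 hPa = 27000 Pa, q̄ = 0.0013 kg/kg → 0.0013 × 27000 / 9.8 = 3.58 mm
PW = 28.53 + 2.73 + 4.79 + 3.58 = 39.63 ≈ 39.6 mm.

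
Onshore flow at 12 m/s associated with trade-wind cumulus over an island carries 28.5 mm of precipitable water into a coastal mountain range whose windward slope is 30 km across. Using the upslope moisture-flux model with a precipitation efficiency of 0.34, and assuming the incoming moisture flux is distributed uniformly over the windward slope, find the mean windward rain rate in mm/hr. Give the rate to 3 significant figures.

R ≈ 14.0 mm/hr

Incoming column moisture flux per unit ridge length: F = V × PW = 12 × 28.5 = 342 mm·m/s.
Spread over the 30 km slope with efficiency ε = 0.34: R = ε·F/W = 0.34 × 342 / 30000 m = 3.876e-03 mm/s.
R = 3.876e-03 × 3600 = 14.0 mm/hr.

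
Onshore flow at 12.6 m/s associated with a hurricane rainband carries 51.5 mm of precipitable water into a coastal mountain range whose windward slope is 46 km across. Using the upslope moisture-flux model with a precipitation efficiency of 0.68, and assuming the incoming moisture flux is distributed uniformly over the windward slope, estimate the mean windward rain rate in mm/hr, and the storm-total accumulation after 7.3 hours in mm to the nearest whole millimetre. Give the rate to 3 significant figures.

R ≈ 34.5 mm/hr; total ≈ 252 mm

Incoming column moisture flux per unit ridge length: F = V × PW = 12.6 × 51.5 = 648.9 mm·m/s.
Spread over the 46 km slope with efficiency ε = 0.68: R = ε·F/W = 0.68 × 648.9 / 46000 m = 9.592e-03 mm/s.
R = 9.592e-03 × 3600 = 34.5 mm/hr.
Over 7.3 h: total = 34.5 × 7.3 = 251.85 ≈ 252 mm.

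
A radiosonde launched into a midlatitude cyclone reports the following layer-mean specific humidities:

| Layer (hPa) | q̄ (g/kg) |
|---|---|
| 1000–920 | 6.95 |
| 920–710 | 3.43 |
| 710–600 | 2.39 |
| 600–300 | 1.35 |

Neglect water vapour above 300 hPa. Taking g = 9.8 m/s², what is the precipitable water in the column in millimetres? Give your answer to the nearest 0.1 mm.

Precipitable water is the column-integrated vapour mass per unit area: PW = (1/g) Σ q̄ Δp, with q in kg/kg and Δp in Pa (1 kg/m² of water = 1 mm).
Layer 1000–920 hPa: Δp = 80 hPa = 8000 Pa, q̄ = 0.00695 kg/kg → 0.00695 × 8000 / 9.8 = 5.67 mm
Layer 920–710 hPa: Δp = 210 hPa = 21000 Pa, q̄ = 0.00343 kg/kg → 0.00343 × 21000 / 9.8 = 7.35 mm
Layer 710–600 hPa: Δp = 110 hPa = 11000 Pa, q̄ = 0.00239 kg/kg → 0.00239 × 11000 / 9.8 = 2.68 mm
Layer 600–300 hPa: Δp = 300 hPa = 30000 Pa, q̄ = 0.00135 kg/kg → 0.00135 × 30000 / 9.8 = 4.13 mm
PW = 5.67 + 7.35 + 2.68 + 4.13 = 19.83 ≈ 19.8 mm.

PW ≈ 19.8 mm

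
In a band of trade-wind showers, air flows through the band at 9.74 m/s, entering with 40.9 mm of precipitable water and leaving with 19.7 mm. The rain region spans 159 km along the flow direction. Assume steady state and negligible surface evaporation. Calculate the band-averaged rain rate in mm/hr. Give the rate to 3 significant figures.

R ≈ 4.68 mm/hr

Column moisture flux per unit crosswind length is F = V × PW.
Inflow: F_in = 9.74 × 40.9 = 398.366 mm·m/s
Outflow: F_out = 9.74 × 19.7 = 191.878 mm·m/s
Steady-state rate R = (F_in − F_out)/L = (398.366 − 191.878) / 159000 m = 1.299e-03 mm/s.
R = 1.299e-03 × 3600 = 4.68 mm/hr.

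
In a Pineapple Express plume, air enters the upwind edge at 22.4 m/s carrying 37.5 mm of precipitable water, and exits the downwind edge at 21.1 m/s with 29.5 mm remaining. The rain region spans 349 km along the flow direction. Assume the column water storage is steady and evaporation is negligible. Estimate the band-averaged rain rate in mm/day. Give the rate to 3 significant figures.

R ≈ 53.9 mm/day

Column moisture flux per unit crosswind length is F = V × PW.
Inflow: F_in = 22.4 × 37.5 = 840 mm·m/s
Outflow: F_out = 21.1 × 29.5 = 622.45 mm·m/s
Steady-state rate R = (F_in − F_out)/L = (840 − 622.45) / 349000 m = 6.234e-04 mm/s.
R = 6.234e-04 × 3600 × 24 = 53.9 mm/day.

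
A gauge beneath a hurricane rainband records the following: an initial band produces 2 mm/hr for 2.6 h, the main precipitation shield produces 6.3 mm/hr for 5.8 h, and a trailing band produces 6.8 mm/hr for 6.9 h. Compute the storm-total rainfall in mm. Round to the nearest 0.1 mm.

total ≈ 88.7 mm

Total = Σ Rᵢ Δtᵢ = 2 × 2.6 + 6.3 × 5.8 + 6.8 × 6.9
      = 5.2 + 36.54 + 46.92 = 88.7 mm.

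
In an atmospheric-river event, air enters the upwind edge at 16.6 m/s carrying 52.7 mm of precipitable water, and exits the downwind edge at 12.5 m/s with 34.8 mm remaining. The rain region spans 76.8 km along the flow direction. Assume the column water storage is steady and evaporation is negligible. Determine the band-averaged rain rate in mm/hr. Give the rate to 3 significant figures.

R ≈ 20.6 mm/hr

Column moisture flux per unit crosswind length is F = V × PW.
Inflow: F_in = 16.6 × 52.7 = 874.82 mm·m/s
Outflow: F_out = 12.5 × 34.8 = 435 mm·m/s
Steady-state rate R = (F_in − F_out)/L = (874.82 − 435) / 76800 m = 5.727e-03 mm/s.
R = 5.727e-03 × 3600 = 20.6 mm/hr.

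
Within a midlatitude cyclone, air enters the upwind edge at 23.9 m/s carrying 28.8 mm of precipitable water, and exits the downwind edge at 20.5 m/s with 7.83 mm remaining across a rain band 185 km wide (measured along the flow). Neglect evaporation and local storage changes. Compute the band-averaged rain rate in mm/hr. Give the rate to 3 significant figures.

Column moisture flux per unit crosswind length is F = V × PW.
Inflow: F_in = 23.9 × 28.8 = 688.32 mm·m/s
Outflow: F_out = 20.5 × 7.83 = 160.515 mm·m/s
Steady-state rate R = (F_in − F_out)/L = (688.32 − 160.515) / 185000 m = 2.853e-03 mm/s.
R = 2.853e-03 × 3600 = 10.3 mm/hr.

R ≈ 10.3 mm/hr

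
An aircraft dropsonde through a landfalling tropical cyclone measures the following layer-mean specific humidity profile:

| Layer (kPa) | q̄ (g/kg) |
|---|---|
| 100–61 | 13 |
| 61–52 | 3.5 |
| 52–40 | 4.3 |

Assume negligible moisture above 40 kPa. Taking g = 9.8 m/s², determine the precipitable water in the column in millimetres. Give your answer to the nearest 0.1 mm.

PW ≈ 60.2 mm

Precipitable water is the column-integrated vapour mass per unit area: PW = (1/g) Σ q̄ Δp, with q in kg/kg and Δp in Pa (1 kg/m² of water = 1 mm).
Layer 100–61 kPa: Δp = 390 hPa = 39000 Pa, q̄ = 0.013 kg/kg → 0.013 × 39000 / 9.8 = 51.73 mm
Layer 61–52 kPa: Δp = 90 hPa = 9000 Pa, q̄ = 0.0035 kg/kg → 0.0035 × 9000 / 9.8 = 3.21 mm
Layer 52–40 kPa: Δp = 120 hPa = 12000 Pa, q̄ = 0.0043 kg/kg → 0.0043 × 12000 / 9.8 = 5.27 mm
PW = 51.73 + 3.21 + 5.27 = 60.21 ≈ 60.2 mm.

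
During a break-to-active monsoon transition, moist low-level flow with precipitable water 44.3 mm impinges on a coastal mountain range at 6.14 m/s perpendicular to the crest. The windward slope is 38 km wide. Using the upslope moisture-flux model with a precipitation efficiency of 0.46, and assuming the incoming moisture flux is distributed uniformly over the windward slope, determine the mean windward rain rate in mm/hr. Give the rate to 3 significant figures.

R ≈ 11.9 mm/hr

Incoming column moisture flux per unit ridge length: F = V × PW = 6.14 × 44.3 = 272.002 mm·m/s.
Spread over the 38 km slope with efficiency ε = 0.46: R = ε·F/W = 0.46 × 272.002 / 38000 m = 3.293e-03 mm/s.
R = 3.293e-03 × 3600 = 11.9 mm/hr.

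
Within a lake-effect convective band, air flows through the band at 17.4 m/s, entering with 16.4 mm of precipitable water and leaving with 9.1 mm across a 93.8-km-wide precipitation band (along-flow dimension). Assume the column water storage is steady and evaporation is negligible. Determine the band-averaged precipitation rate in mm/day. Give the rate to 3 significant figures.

R ≈ 117 mm/day

Column moisture flux per unit crosswind length is F = V × PW.
Inflow: F_in = 17.4 × 16.4 = 285.36 mm·m/s
Outflow: F_out = 17.4 × 9.1 = 158.34 mm·m/s
Steady-state rate R = (F_in − F_out)/L = (285.36 − 158.34) / 93800 m = 1.354e-03 mm/s.
R = 1.354e-03 × 3600 × 24 = 117 mm/day.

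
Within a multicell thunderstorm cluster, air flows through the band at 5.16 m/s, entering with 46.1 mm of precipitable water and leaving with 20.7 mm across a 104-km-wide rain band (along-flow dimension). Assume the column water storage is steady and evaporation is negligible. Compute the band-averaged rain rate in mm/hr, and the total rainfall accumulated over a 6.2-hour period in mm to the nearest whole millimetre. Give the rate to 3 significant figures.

Column moisture flux per unit crosswind length is F = V × PW.
Inflow: F_in = 5.16 × 46.1 = 237.876 mm·m/s
Outflow: F_out = 5.16 × 20.7 = 106.812 mm·m/s
Steady-state rate R = (F_in − F_out)/L = (237.876 − 106.812) / 104000 m = 1.260e-03 mm/s.
R = 1.260e-03 × 3600 = 4.54 mm/hr.
Over 6.2 h: total = 4.54 × 6.2 = 28.148 ≈ 28 mm.

R ≈ 4.54 mm/hr; total ≈ 28 mm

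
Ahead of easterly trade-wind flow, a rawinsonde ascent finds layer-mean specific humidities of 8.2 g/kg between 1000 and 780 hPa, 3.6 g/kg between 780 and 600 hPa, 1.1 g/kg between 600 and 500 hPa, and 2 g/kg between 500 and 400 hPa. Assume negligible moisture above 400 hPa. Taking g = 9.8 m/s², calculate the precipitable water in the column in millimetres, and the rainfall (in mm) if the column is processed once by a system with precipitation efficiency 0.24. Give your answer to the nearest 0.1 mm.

PW ≈ 28.2 mm; rainfall ≈ 6.8 mm

Precipitable water is the column-integrated vapour mass per unit area: PW = (1/g) Σ q̄ Δp, with q in kg/kg and Δp in Pa (1 kg/m² of water = 1 mm).
Layer 1000–780 hPa: Δp = 220 hPa = 22000 Pa, q̄ = 0.0082 kg/kg → 0.0082 × 22000 / 9.8 = 18.41 mm
Layer 780–600 hPa: Δp = 180 hPa = 18000 Pa, q̄ = 0.0036 kg/kg → 0.0036 × 18000 / 9.8 = 6.61 mm
Layer 600–500 hPa: Δp = 100 hPa = 10000 Pa, q̄ = 0.0011 kg/kg → 0.0011 × 10000 / 9.8 = 1.12 mm
Layer 500–400 hPa: Δp = 100 hPa = 10000 Pa, q̄ = 0.002 kg/kg → 0.002 × 10000 / 9.8 = 2.04 mm
PW = 18.41 + 6.61 + 1.12 + 2.04 = 28.18 ≈ 28.2 mm.
Rainfall = ε × PW = 0.24 × 28.2 = 6.8 mm.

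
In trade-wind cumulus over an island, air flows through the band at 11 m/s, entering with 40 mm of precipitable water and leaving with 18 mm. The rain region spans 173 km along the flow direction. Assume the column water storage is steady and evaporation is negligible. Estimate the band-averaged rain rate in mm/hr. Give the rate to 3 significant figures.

Column moisture flux per unit crosswind length is F = V × PW.
Inflow: F_in = 11 × 40 = 440 mm·m/s
Outflow: F_out = 11 × 18 = 198 mm·m/s
Steady-state rate R = (F_in − F_out)/L = (440 − 198) / 173000 m = 1.399e-03 mm/s.
R = 1.399e-03 × 3600 = 5.04 mm/hr.

R ≈ 5.04 mm/hr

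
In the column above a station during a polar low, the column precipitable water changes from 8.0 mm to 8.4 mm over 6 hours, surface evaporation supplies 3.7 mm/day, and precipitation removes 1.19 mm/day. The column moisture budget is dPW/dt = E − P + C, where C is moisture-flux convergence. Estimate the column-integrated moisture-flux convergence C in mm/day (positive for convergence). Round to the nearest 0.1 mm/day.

C ≈ -0.9 mm/day

dPW/dt = (8.4 − 8.0) mm / (6/24 day) = +1.600 mm/day.
C = dPW/dt − E + P = (+1.600) − 3.7 + 1.19 = -0.9 mm/day.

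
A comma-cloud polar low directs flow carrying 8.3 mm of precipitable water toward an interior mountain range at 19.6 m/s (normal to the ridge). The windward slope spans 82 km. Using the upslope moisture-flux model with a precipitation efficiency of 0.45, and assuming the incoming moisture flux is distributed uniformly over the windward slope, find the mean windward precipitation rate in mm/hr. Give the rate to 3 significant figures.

Incoming column moisture flux per unit ridge length: F = V × PW = 19.6 × 8.3 = 162.68 mm·m/s.
Spread over the 82 km slope with efficiency ε = 0.45: R = ε·F/W = 0.45 × 162.68 / 82000 m = 8.928e-04 mm/s.
R = 8.928e-04 × 3600 = 3.21 mm/hr.

R ≈ 3.21 mm/hr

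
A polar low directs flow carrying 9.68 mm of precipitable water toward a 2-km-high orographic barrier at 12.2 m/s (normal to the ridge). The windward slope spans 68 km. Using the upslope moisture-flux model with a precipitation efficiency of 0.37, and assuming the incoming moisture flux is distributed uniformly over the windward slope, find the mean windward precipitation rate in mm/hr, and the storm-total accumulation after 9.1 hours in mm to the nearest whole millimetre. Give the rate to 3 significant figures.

R ≈ 2.31 mm/hr; total ≈ 21 mm

Incoming column moisture flux per unit ridge length: F = V × PW = 12.2 × 9.68 = 118.096 mm·m/s.
Spread over the 68 km slope with efficiency ε = 0.37: R = ε·F/W = 0.37 × 118.096 / 68000 m = 6.426e-04 mm/s.
R = 6.426e-04 × 3600 = 2.31 mm/hr.
Over 9.1 h: total = 2.31 × 9.1 = 21.021 ≈ 21 mm.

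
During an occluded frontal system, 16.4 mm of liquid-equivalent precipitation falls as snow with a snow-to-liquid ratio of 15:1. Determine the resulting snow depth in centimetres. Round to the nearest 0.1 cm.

snow depth ≈ 24.6 cm

Snow depth = liquid × ratio = 16.4 mm × 15 = 246 mm = 24.6 cm.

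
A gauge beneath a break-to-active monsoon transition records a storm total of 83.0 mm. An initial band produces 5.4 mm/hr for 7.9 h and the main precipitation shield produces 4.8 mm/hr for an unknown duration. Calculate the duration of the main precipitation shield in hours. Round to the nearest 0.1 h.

duration ≈ 8.4 h

Known phases: 5.4 × 7.9 = 42.66 mm.
Remaining depth = 83.0 − 42.66 = 40.34 mm.
Duration = 40.34 / 4.8 = 8.4 h.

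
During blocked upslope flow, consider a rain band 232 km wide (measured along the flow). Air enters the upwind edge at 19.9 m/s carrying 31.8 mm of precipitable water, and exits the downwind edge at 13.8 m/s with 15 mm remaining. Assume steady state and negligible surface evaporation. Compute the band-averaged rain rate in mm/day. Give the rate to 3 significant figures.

R ≈ 159 mm/day

Column moisture flux per unit crosswind length is F = V × PW.
Inflow: F_in = 19.9 × 31.8 = 632.82 mm·m/s
Outflow: F_out = 13.8 × 15 = 207 mm·m/s
Steady-state rate R = (F_in − F_out)/L = (632.82 − 207) / 232000 m = 1.835e-03 mm/s.
R = 1.835e-03 × 3600 × 24 = 159 mm/day.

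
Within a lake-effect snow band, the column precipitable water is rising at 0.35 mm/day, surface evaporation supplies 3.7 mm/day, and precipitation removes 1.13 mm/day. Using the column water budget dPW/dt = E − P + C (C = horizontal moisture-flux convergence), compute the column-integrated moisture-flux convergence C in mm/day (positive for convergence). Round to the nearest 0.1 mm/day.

C ≈ -2.2 mm/day

dPW/dt = +0.35 mm/day.
C = dPW/dt − E + P = (+0.35) − 3.7 + 1.13 = -2.2 mm/day.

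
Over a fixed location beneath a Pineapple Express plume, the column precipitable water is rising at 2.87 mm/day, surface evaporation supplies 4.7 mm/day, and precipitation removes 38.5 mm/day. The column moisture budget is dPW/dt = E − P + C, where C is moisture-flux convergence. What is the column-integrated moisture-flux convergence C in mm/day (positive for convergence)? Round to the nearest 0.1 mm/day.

dPW/dt = +2.87 mm/day.
C = dPW/dt − E + P = (+2.87) − 4.7 + 38.5 = 36.7 mm/day.

C ≈ 36.7 mm/day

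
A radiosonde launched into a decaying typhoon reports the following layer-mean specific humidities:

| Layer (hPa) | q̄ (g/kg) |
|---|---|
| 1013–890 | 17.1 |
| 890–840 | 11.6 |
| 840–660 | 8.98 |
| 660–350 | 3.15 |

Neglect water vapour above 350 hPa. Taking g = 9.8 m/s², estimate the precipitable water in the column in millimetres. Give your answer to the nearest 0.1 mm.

PW ≈ 53.8 mm

Precipitable water is the column-integrated vapour mass per unit area: PW = (1/g) Σ q̄ Δp, with q in kg/kg and Δp in Pa (1 kg/m² of water = 1 mm).
Layer 1013–890 hPa: Δp = 123 hPa = 12300 Pa, q̄ = 0.0171 kg/kg → 0.0171 × 12300 / 9.8 = 21.46 mm
Layer 890–840 hPa: Δp = 50 hPa = 5000 Pa, q̄ = 0.0116 kg/kg → 0.0116 × 5000 / 9.8 = 5.92 mm
Layer 840–660 hPa: Δp = 180 hPa = 18000 Pa, q̄ = 0.00898 kg/kg → 0.00898 × 18000 / 9.8 = 16.49 mm
Layer 660–350 hPa: Δp = 310 hPa = 31000 Pa, q̄ = 0.00315 kg/kg → 0.00315 × 31000 / 9.8 = 9.96 mm
PW = 21.46 + 5.92 + 16.49 + 9.96 = 53.83 ≈ 53.8 mm.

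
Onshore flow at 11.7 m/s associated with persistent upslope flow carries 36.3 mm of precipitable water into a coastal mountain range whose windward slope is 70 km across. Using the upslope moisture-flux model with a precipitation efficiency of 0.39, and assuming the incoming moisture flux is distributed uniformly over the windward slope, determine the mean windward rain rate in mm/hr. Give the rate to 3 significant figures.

Incoming column moisture flux per unit ridge length: F = V × PW = 11.7 × 36.3 = 424.71 mm·m/s.
Spread over the 70 km slope with efficiency ε = 0.39: R = ε·F/W = 0.39 × 424.71 / 70000 m = 2.366e-03 mm/s.
R = 2.366e-03 × 3600 = 8.52 mm/hr.

R ≈ 8.52 mm/hr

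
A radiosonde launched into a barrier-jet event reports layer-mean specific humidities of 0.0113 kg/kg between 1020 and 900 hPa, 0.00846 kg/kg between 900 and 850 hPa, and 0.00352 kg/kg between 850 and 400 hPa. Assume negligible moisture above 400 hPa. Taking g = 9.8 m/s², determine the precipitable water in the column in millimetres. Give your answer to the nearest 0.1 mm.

PW ≈ 34.3 mm

Precipitable water is the column-integrated vapour mass per unit area: PW = (1/g) Σ q̄ Δp, with q in kg/kg and Δp in Pa (1 kg/m² of water = 1 mm).
Layer 1020–900 hPa: Δp = 120 hPa = 12000 Pa, q̄ = 0.0113 kg/kg → 0.0113 × 12000 / 9.8 = 13.84 mm
Layer 900–850 hPa: Δp = 50 hPa = 5000 Pa, q̄ = 0.00846 kg/kg → 0.00846 × 5000 / 9.8 = 4.32 mm
Layer 850–400 hPa: Δp = 450 hPa = 45000 Pa, q̄ = 0.00352 kg/kg → 0.00352 × 45000 / 9.8 = 16.16 mm
PW = 13.84 + 4.32 + 16.16 = 34.32 ≈ 34.3 mm.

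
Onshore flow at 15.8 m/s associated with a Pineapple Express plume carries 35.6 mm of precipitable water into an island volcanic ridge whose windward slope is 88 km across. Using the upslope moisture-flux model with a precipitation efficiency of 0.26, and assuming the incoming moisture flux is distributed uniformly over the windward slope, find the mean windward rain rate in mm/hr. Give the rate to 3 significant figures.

Incoming column moisture flux per unit ridge length: F = V × PW = 15.8 × 35.6 = 562.48 mm·m/s.
Spread over the 88 km slope with efficiency ε = 0.26: R = ε·F/W = 0.26 × 562.48 / 88000 m = 1.662e-03 mm/s.
R = 1.662e-03 × 3600 = 5.98 mm/hr.

R ≈ 5.98 mm/hr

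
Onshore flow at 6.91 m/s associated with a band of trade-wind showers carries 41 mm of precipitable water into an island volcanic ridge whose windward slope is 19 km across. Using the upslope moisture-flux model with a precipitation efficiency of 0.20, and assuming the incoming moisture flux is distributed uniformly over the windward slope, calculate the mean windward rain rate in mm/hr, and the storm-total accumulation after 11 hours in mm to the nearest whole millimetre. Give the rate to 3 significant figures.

Incoming column moisture flux per unit ridge length: F = V × PW = 6.91 × 41 = 283.31 mm·m/s.
Spread over the 19 km slope with efficiency ε = 0.20: R = ε·F/W = 0.20 × 283.31 / 19000 m = 2.982e-03 mm/s.
R = 2.982e-03 × 3600 = 10.7 mm/hr.
Over 11 h: total = 10.7 × 11 = 117.7 ≈ 118 mm.

R ≈ 10.7 mm/hr; total ≈ 118 mm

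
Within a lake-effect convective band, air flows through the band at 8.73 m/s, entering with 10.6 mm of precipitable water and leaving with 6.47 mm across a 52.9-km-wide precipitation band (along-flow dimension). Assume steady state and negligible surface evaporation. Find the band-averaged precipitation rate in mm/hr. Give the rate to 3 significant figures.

Column moisture flux per unit crosswind length is F = V × PW.
Inflow: F_in = 8.73 × 10.6 = 92.538 mm·m/s
Outflow: F_out = 8.73 × 6.47 = 56.4831 mm·m/s
Steady-state rate R = (F_in − F_out)/L = (92.538 − 56.4831) / 52900 m = 6.816e-04 mm/s.
R = 6.816e-04 × 3600 = 2.45 mm/hr.

R ≈ 2.45 mm/hr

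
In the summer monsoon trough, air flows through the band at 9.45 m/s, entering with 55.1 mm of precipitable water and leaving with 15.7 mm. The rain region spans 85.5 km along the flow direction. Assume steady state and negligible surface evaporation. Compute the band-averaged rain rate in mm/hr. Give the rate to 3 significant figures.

Column moisture flux per unit crosswind length is F = V × PW.
Inflow: F_in = 9.45 × 55.1 = 520.695 mm·m/s
Outflow: F_out = 9.45 × 15.7 = 148.365 mm·m/s
Steady-state rate R = (F_in − F_out)/L = (520.695 − 148.365) / 85500 m = 4.355e-03 mm/s.
R = 4.355e-03 × 3600 = 15.7 mm/hr.

R ≈ 15.7 mm/hr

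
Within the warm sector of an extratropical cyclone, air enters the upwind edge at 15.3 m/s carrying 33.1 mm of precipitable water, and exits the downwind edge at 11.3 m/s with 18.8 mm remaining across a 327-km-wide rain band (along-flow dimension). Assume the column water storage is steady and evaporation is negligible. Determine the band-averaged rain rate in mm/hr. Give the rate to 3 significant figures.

R ≈ 3.24 mm/hr

Column moisture flux per unit crosswind length is F = V × PW.
Inflow: F_in = 15.3 × 33.1 = 506.43 mm·m/s
Outflow: F_out = 11.3 × 18.8 = 212.44 mm·m/s
Steady-state rate R = (F_in − F_out)/L = (506.43 − 212.44) / 327000 m = 8.991e-04 mm/s.
R = 8.991e-04 × 3600 = 3.24 mm/hr.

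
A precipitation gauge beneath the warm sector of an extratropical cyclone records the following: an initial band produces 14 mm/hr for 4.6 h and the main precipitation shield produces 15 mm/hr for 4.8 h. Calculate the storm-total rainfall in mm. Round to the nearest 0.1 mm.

Total = Σ Rᵢ Δtᵢ = 14 × 4.6 + 15 × 4.8
      = 64.4 + 72 = 136.4 mm.

total ≈ 136.4 mm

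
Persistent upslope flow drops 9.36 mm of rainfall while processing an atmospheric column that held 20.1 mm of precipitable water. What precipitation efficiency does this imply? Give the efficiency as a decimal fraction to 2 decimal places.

ε = rainfall / PW = 9.36 / 20.1 = 0.47.

ε ≈ 0.47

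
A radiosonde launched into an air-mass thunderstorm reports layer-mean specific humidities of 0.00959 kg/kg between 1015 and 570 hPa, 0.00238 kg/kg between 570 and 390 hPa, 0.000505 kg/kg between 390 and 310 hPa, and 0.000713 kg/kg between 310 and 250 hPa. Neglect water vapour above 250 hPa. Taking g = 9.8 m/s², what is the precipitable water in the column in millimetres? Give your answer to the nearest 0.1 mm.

PW ≈ 48.8 mm

Precipitable water is the column-integrated vapour mass per unit area: PW = (1/g) Σ q̄ Δp, with q in kg/kg and Δp in Pa (1 kg/m² of water = 1 mm).
Layer 1015–570 hPa: Δp = 445 hPa = 44500 Pa, q̄ = 0.00959 kg/kg → 0.00959 × 44500 / 9.8 = 43.55 mm
Layer 570–390 hPa: Δp = 180 hPa = 18000 Pa, q̄ = 0.00238 kg/kg → 0.00238 × 18000 / 9.8 = 4.37 mm
Layer 390–310 hPa: Δp = 80 hPa = 8000 Pa, q̄ = 0.000505 kg/kg → 0.000505 × 8000 / 9.8 = 0.41 mm
Layer 310–250 hPa: Δp = 60 hPa = 6000 Pa, q̄ = 0.000713 kg/kg → 0.000713 × 6000 / 9.8 = 0.44 mm
PW = 43.55 + 4.37 + 0.41 + 0.44 = 48.77 ≈ 48.8 mm.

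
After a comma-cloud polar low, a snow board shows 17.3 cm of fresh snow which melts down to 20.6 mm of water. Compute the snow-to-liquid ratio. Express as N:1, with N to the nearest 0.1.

Ratio = snow depth / SWE = 173 mm / 20.6 mm = 8.4, i.e. 8.4:1.

ratio ≈ 8.4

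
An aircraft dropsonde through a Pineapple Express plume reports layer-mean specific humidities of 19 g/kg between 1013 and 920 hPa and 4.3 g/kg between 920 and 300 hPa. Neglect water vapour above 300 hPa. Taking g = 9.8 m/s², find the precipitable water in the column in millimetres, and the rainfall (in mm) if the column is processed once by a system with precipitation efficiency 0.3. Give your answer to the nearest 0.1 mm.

Precipitable water is the column-integrated vapour mass per unit area: PW = (1/g) Σ q̄ Δp, with q in kg/kg and Δp in Pa (1 kg/m² of water = 1 mm).
Layer 1013–920 hPa: Δp = 93 hPa = 9300 Pa, q̄ = 0.019 kg/kg → 0.019 × 9300 / 9.8 = 18.03 mm
Layer 920–300 hPa: Δp = 620 hPa = 62000 Pa, q̄ = 0.0043 kg/kg → 0.0043 × 62000 / 9.8 = 27.20 mm
PW = 18.03 + 27.20 = 45.23 ≈ 45.2 mm.
Rainfall = ε × PW = 0.3 × 45.2 = 13.6 mm.

PW ≈ 45.2 mm; rainfall ≈ 13.6 mm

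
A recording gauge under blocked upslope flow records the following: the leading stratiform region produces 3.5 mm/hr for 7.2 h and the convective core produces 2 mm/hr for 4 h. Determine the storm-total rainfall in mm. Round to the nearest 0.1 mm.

total ≈ 33.2 mm

Total = Σ Rᵢ Δtᵢ = 3.5 × 7.2 + 2 × 4
      = 25.2 + 8 = 33.2 mm.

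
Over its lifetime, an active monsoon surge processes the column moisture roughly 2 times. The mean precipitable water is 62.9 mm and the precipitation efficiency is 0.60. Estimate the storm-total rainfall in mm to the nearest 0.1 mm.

rainfall ≈ 75.5 mm

Each cycle deposits ε × PW = 0.60 × 62.9 = 37.74 mm.
Over 2 cycles: 2 × 37.74 = 75.5 mm.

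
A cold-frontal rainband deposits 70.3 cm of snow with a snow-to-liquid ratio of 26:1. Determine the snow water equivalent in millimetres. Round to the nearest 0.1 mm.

SWE ≈ 27.0 mm

SWE = snow depth / ratio = 70.3 cm / 26 = 2.704 cm = 27.0 mm.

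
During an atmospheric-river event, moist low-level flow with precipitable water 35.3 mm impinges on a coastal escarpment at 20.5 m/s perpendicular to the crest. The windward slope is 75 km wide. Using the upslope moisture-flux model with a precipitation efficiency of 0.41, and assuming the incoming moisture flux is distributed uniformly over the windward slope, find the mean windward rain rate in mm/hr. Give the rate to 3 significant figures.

Incoming column moisture flux per unit ridge length: F = V × PW = 20.5 × 35.3 = 723.65 mm·m/s.
Spread over the 75 km slope with efficiency ε = 0.41: R = ε·F/W = 0.41 × 723.65 / 75000 m = 3.956e-03 mm/s.
R = 3.956e-03 × 3600 = 14.2 mm/hr.

R ≈ 14.2 mm/hr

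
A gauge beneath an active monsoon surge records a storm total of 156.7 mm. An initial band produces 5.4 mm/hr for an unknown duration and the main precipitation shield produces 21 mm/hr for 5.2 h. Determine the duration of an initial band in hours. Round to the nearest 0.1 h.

duration ≈ 8.8 h

Known phases: 21 × 5.2 = 109.2 mm.
Remaining depth = 156.7 − 109.2 = 47.5 mm.
Duration = 47.5 / 5.4 = 8.8 h.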